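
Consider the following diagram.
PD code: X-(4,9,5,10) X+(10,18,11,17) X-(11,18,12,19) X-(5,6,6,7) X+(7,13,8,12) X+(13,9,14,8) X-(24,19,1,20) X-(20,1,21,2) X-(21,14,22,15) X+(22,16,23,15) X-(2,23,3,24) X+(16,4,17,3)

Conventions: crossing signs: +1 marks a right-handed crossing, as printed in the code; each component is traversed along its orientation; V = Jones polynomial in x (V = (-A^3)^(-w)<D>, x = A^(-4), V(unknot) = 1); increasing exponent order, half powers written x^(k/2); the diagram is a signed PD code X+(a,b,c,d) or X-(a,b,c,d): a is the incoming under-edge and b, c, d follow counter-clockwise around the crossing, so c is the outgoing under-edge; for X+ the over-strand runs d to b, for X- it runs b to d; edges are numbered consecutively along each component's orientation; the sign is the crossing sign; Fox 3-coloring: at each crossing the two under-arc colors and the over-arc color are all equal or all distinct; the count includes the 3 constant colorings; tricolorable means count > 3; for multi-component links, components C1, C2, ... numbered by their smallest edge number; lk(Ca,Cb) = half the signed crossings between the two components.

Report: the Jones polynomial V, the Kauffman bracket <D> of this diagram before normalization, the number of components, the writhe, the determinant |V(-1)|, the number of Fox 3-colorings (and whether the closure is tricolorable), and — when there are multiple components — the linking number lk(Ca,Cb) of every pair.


V = -x^-4 + x^-3 + x^-1
<D> = A^-2 + A^6 - A^10 (w = -2)
1 component over 12 crossings, w = -2
9 Fox colorings among 3^12, |V(-1)| = 3: tricolorable
why: w = -2 shifts under R1 moves; the (-A^3)^(2) factor cancels that in V


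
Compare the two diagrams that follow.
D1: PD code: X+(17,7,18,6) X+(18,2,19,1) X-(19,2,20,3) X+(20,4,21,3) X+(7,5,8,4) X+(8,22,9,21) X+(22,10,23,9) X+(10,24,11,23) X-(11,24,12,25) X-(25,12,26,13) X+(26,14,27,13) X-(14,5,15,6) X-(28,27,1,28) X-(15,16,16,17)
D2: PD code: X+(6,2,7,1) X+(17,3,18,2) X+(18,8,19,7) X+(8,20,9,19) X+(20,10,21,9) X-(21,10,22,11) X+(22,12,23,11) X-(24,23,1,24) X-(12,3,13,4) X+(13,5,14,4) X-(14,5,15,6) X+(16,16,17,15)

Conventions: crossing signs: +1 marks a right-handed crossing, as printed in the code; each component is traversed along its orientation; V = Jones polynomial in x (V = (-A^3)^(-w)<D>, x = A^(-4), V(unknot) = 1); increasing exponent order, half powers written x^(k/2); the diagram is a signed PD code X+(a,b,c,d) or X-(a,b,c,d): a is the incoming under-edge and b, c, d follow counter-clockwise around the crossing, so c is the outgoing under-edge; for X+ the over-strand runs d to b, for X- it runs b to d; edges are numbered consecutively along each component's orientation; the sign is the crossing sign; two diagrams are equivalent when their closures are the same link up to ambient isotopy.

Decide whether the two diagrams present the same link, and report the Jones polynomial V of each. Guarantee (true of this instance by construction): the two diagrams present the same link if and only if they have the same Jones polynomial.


same link: yes
V(D1) = x + x^3 - x^4  [14 crossings, <D> = -A^-10 + A^-6 + A^2, w = +2]
V(D2) = x + x^3 - x^4  [12 crossings, <D> = -A^-4 + 1 + A^8, w = +4]
insight: one V(x) for all 2 diagrams — one class (guaranteed)


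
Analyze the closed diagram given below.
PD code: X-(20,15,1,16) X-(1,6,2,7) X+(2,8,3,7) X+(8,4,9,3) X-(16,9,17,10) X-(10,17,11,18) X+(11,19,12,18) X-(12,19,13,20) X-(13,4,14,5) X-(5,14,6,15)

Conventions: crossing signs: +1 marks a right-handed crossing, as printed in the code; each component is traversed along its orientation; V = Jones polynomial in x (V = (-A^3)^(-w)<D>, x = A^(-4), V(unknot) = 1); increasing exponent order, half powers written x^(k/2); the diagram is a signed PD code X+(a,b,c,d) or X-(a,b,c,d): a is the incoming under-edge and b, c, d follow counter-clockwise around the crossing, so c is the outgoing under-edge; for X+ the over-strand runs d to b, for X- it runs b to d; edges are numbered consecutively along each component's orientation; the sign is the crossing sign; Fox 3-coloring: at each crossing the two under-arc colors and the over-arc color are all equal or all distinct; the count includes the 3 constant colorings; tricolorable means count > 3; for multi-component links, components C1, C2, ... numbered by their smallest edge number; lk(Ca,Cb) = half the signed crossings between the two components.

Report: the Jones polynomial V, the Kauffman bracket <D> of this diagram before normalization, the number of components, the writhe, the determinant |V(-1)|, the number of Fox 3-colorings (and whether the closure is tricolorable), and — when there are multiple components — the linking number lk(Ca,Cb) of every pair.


V = -x^-6 + x^-5 - x^-4 + 2x^-3 - x^-2 + x^-1
<D> = A^-8 - A^-4 + 2 - A^4 + A^8 - A^12 (w = -4)
1 component over 10 crossings, w = -4
3 Fox colorings among 3^10, |V(-1)| = 7: not tricolorable
why: det 7 = |V(-1)|; not divisible by 3, so not tricolorable


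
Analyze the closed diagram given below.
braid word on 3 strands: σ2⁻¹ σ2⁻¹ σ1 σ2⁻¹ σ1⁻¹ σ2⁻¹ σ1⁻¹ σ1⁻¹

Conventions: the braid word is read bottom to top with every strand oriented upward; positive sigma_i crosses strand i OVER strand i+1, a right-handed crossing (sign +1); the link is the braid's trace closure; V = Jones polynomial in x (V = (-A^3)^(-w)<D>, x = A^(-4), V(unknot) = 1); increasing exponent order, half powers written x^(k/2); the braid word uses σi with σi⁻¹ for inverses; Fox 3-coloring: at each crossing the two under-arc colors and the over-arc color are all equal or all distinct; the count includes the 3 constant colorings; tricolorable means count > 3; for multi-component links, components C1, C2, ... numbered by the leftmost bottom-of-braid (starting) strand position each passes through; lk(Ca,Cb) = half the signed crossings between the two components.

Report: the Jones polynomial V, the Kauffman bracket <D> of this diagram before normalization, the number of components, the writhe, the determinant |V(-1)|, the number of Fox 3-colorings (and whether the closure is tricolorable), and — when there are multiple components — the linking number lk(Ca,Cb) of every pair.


V(x) = x^-8 - 2x^-7 + x^-6 - 2x^-5 + 2x^-4 + x^-2
bracket: A^-10 + 2A^-2 - 2A^2 + A^6 - 2A^10 + A^14, w = -6
1 component, writhe -6, over 8 crossings
det 9, colorings 27 of 3^8 — tricolorable
observation: w = -6 shifts under R1 moves; the (-A^3)^(6) factor cancels that in V


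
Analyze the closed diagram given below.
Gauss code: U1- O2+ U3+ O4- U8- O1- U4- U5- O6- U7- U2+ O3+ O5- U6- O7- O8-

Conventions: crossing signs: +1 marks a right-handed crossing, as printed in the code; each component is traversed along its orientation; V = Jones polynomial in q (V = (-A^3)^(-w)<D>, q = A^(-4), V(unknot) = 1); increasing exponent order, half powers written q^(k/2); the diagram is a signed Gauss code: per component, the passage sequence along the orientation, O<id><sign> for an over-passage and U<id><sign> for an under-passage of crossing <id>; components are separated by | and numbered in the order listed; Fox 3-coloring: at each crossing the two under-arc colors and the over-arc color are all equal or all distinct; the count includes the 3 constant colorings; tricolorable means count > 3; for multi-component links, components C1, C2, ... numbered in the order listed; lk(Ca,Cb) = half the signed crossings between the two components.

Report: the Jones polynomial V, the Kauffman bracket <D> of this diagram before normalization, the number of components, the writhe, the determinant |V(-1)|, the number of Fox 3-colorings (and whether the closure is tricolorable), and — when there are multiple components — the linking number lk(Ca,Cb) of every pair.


V = q^-7 - 2q^-6 + 2q^-5 - 3q^-4 + 3q^-3 - 2q^-2 + 2q^-1
<D> = 2A^-8 - 2A^-4 + 3 - 3A^4 + 2A^8 - 2A^12 + A^16 (w = -4)
1 component over 8 crossings, w = -4
9 Fox colorings among 3^8, |V(-1)| = 15: tricolorable
why: the span of V is 6, forcing >= 6 crossings in any diagram


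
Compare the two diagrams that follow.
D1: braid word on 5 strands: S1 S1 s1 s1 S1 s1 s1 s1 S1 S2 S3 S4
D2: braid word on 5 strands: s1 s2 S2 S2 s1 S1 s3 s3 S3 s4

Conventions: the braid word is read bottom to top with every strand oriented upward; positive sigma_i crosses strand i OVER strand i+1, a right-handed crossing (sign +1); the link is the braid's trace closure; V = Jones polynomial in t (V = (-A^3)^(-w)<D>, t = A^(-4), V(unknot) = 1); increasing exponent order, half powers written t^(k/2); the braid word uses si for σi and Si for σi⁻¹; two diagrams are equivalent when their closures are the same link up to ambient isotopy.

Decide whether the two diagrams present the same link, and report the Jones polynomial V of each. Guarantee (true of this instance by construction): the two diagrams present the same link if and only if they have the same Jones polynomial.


same link: yes
V(D1) = 1  [12 crossings, <D> = A^-6, w = -2]
V(D2) = 1  (w +2, c 10, <D> = A^6)
note: from 12 to 10 crossings by R-moves: one link, two diagrams


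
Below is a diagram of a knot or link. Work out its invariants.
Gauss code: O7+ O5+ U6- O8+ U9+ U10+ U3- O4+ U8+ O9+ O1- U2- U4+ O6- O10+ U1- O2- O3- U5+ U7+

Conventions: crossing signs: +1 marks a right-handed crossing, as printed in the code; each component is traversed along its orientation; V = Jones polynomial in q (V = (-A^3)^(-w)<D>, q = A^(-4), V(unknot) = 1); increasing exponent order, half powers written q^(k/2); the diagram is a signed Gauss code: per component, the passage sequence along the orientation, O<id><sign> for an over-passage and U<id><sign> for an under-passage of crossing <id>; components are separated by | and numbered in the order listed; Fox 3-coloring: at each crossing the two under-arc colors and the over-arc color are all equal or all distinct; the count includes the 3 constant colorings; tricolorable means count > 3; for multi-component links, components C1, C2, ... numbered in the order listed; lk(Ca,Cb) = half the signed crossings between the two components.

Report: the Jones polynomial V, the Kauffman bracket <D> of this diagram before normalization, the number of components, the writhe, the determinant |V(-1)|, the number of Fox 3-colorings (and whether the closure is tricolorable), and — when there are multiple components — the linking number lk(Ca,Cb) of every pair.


V(q) = -q^-3 + 2q^-2 - 2q^-1 + 3 - 2q + 2q^2 - q^3
bracket: -A^-6 + 2A^-2 - 2A^2 + 3A^6 - 2A^10 + 2A^14 - A^18, w = +2
1 component, writhe +2, over 10 crossings
det 13, colorings 3 of 3^10 — not tricolorable
observation: the span of V is 6, forcing >= 6 crossings in any diagram


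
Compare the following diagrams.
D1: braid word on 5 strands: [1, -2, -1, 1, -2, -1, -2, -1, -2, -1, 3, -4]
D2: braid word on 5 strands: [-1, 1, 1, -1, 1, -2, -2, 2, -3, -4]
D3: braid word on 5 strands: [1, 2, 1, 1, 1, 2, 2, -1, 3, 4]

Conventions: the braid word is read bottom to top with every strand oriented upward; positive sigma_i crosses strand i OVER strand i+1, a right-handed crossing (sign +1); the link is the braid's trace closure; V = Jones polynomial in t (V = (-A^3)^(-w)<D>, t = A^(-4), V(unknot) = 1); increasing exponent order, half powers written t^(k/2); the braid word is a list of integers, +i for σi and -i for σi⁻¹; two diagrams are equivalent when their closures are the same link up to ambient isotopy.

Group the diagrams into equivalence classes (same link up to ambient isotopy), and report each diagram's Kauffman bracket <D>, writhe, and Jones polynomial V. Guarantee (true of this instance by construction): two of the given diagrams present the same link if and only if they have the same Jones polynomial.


equivalence classes: {D1} | {D2} | {D3}
D1 (bracket A^-10 + A^-2 - A^2 + A^6 - A^10; 12 crossings at w = -6): V = -t^-7 + t^-6 - t^-5 + t^-4 + t^-2
V(D2) = 1  [10 crossings, <D> = A^-6, w = -2]
V(D3) = t^2 + 2t^4 - 2t^5 + t^6 - 2t^7 + t^8  [10 crossings, <D> = A^-8 - 2A^-4 + 1 - 2A^4 + 2A^8 + A^16, w = +8]
key observation: comparing 3 Jones polynomials yields 3 groups


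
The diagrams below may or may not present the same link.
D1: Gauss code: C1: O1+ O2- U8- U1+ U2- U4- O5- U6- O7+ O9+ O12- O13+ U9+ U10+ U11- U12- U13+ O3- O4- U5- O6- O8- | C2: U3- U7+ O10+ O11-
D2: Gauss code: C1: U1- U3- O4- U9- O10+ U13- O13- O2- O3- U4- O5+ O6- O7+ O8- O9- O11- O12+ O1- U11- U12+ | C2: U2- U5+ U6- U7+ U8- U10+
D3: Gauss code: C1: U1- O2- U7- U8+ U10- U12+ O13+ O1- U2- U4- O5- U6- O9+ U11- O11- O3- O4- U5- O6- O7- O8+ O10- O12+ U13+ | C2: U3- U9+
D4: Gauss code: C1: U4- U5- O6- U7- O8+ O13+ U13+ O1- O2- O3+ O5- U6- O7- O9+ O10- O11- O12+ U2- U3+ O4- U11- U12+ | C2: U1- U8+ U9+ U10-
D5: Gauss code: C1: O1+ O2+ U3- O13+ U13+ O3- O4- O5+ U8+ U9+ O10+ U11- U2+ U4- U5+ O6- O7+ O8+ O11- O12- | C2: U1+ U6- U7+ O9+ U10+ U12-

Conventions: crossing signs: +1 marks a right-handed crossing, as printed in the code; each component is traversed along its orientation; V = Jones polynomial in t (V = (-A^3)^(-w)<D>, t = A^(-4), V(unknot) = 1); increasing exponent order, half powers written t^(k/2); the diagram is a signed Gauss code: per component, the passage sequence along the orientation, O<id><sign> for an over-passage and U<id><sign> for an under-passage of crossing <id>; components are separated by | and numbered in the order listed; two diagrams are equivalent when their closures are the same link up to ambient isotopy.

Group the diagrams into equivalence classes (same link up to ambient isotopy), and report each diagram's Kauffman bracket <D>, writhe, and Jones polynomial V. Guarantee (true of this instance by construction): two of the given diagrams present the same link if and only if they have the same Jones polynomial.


equivalence classes: {D1, D2, D3, D4} | {D5}
D1 (bracket A^-7 + A^-3 + A - A^9; 13 crossings at w = -3): V = t^(-9/2) - t^(-5/2) - t^(-3/2) - t^(-1/2)
V(D2) = t^(-9/2) - t^(-5/2) - t^(-3/2) - t^(-1/2)  (w -5, c 13, <D> = A^-13 + A^-9 + A^-5 - A^3)
D3 (bracket A^-13 + A^-9 + A^-5 - A^3; 13 crossings at w = -5): V = t^(-9/2) - t^(-5/2) - t^(-3/2) - t^(-1/2)
V(D4) = t^(-9/2) - t^(-5/2) - t^(-3/2) - t^(-1/2)  [13 crossings, <D> = A^-7 + A^-3 + A - A^9, w = -3]
D5 (bracket A^-1 + A^7; 13 crossings at w = +3): V = -t^(1/2) - t^(5/2)
key observation: comparing 5 Jones polynomials yields 2 groups


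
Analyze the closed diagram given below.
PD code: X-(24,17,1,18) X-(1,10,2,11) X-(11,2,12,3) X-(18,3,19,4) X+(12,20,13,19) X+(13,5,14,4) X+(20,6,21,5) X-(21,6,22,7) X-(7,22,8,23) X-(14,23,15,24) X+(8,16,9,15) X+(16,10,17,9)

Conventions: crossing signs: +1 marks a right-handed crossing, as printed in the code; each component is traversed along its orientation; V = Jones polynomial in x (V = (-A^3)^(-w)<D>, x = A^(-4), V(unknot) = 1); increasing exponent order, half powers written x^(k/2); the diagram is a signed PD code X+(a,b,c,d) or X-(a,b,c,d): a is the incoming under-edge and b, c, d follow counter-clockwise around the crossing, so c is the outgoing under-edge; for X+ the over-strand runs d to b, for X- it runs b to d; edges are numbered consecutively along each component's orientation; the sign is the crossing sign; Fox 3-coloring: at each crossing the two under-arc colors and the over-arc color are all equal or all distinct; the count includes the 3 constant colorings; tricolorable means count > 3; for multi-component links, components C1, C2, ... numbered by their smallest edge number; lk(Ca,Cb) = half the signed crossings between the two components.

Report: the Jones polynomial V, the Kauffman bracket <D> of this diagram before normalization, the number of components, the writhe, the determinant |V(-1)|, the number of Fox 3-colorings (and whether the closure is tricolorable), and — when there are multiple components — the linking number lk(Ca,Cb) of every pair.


V(x) = -x^-5 + x^-4 - x^-3 + 2x^-2 - x^-1 + 2 - x
bracket: -A^-10 + 2A^-6 - A^-2 + 2A^2 - A^6 + A^10 - A^14, w = -2
1 component, writhe -2, over 12 crossings
det 9, colorings 9 of 3^12 — tricolorable
observation: det 9 = |V(-1)|; divisible by 3, so tricolorable


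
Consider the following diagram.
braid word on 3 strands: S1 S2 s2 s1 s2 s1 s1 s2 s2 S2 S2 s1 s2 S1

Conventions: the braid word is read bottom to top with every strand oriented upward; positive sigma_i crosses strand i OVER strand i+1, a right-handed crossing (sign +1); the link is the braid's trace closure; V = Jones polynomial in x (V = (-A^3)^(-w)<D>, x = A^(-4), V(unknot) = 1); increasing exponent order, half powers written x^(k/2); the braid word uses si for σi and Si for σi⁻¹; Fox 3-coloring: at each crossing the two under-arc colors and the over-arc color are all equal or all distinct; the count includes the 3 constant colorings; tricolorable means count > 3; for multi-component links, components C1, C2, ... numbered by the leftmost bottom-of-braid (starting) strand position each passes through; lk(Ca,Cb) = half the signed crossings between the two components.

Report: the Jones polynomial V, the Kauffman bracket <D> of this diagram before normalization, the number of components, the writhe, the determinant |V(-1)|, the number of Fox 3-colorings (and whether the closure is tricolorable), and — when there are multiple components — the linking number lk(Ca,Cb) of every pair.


Jones polynomial: V(x) = x - x^2 + 2x^3 - x^4 + x^5 - x^6
<D> = -A^-12 + A^-8 - A^-4 + 2 - A^4 + A^8; writhe +4
components 1, writhe +4 (14 crossings)
3-colorings: 3 of 3^14, det 7 — not tricolorable
note: |V(-1)| = 7: so not tricolorable, since 3 does not divide 7


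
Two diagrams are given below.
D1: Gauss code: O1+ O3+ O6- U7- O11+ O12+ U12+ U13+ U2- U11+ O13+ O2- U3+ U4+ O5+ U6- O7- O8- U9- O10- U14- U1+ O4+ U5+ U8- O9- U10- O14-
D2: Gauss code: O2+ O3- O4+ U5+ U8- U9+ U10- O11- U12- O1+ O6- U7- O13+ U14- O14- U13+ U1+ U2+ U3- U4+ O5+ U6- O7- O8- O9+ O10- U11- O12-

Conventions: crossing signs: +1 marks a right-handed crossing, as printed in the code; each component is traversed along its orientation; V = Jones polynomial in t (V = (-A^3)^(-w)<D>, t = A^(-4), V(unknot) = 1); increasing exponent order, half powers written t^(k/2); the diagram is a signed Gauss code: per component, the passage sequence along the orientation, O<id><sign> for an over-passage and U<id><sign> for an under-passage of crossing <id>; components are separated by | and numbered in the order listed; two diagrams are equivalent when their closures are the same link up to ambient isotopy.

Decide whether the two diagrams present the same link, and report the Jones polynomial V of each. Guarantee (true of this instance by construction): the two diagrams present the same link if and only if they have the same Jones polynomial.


equivalent: yes
D1 (bracket A^-4 - 1 + 2A^4 - 2A^8 + 2A^12 - 2A^16 + A^20; 14 crossings at w = 0): V = t^-5 - 2t^-4 + 2t^-3 - 2t^-2 + 2t^-1 - 1 + t
D2 (bracket A^-10 - A^-6 + 2A^-2 - 2A^2 + 2A^6 - 2A^10 + A^14; 14 crossings at w = -2): V = t^-5 - 2t^-4 + 2t^-3 - 2t^-2 + 2t^-1 - 1 + t
key observation: all 2 diagrams share one V(t), hence one class


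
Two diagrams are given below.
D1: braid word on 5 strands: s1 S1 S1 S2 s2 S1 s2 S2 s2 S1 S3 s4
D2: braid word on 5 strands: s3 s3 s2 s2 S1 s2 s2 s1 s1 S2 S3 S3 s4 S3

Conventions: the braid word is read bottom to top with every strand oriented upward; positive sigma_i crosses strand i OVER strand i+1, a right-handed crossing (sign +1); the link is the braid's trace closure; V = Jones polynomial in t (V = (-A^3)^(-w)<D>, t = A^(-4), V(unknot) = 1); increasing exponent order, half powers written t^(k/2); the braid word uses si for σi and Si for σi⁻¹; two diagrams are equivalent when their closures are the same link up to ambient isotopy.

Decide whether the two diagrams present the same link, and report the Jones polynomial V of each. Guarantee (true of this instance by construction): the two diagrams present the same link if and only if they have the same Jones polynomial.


equivalent: no
V(D1) = -t^-4 + t^-3 + t^-1  (w -2, c 12, <D> = A^-2 + A^6 - A^10)
V(D2) = t - t^2 + 2t^3 - t^4 + t^5 - t^6  (w +4, c 14, <D> = -A^-12 + A^-8 - A^-4 + 2 - A^4 + A^8)
why: 2 values of V(t) split the 2 diagrams


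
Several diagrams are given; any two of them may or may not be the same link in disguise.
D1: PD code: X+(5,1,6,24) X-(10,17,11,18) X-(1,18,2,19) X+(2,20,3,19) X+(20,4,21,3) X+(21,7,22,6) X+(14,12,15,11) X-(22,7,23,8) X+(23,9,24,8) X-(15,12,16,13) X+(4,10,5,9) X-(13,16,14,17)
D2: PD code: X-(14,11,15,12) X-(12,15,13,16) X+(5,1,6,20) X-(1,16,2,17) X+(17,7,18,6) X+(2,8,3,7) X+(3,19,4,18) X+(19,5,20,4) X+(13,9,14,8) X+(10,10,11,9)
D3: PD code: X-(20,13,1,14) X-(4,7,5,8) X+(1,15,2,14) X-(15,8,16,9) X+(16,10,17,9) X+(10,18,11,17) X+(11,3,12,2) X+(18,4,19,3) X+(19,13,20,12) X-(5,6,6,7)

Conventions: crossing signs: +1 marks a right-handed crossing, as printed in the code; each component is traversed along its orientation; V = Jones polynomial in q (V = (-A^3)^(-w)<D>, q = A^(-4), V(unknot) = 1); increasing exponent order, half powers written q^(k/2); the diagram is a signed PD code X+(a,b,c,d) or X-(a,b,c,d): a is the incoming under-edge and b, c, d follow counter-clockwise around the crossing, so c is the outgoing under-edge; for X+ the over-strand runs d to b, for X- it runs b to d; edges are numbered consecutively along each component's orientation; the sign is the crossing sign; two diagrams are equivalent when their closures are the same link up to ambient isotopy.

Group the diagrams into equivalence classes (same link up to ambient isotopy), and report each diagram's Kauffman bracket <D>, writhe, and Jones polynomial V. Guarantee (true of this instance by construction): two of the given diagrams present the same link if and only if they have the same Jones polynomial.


equivalence classes: {D1, D2, D3}
D1 (bracket -A^-10 + A^-6 + A^2; 12 crossings at w = +2): V = q + q^3 - q^4
D2 (bracket -A^-4 + 1 + A^8; 10 crossings at w = +4): V = q + q^3 - q^4
V(D3) = q + q^3 - q^4  (w +2, c 10, <D> = -A^-10 + A^-6 + A^2)
observation: all 3 diagrams share one V(q), hence one class


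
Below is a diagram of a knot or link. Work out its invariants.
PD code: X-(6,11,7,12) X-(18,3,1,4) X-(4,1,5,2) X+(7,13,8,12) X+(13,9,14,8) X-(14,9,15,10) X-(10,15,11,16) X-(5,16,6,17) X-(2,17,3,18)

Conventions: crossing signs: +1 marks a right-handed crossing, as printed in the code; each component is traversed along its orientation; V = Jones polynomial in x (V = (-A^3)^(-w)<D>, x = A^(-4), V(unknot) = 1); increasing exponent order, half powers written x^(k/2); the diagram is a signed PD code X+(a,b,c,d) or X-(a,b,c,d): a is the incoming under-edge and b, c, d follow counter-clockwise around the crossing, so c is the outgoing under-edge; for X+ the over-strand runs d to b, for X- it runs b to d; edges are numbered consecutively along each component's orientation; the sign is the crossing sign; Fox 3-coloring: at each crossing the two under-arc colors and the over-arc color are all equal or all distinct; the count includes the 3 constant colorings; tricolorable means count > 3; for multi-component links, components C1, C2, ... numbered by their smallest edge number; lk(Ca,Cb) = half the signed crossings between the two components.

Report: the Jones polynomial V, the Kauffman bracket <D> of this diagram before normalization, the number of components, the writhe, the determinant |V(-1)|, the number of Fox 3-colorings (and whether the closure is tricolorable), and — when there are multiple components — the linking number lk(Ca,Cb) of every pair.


Jones polynomial: V(x) = -x^-4 + x^-3 + x^-1
<D> = -A^-11 - A^-3 + A; writhe -5
components 1, writhe -5 (9 crossings)
3-colorings: 9 of 3^9, det 3 — tricolorable
note: the span of V is 3, forcing >= 3 crossings in any diagram


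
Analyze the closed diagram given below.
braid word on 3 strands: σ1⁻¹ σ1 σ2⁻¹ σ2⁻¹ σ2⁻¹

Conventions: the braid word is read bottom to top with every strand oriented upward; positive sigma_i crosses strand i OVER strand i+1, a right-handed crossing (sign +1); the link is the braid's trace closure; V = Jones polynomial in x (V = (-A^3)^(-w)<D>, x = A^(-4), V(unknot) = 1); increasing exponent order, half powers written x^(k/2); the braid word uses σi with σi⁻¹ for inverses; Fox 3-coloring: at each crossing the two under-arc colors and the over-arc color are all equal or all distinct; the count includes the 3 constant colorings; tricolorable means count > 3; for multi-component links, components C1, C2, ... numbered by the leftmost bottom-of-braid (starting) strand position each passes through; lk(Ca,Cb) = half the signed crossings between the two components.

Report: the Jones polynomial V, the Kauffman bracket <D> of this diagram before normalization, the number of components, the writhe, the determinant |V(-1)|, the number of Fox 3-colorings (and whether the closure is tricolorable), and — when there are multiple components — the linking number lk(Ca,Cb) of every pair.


V(x) = x^(-9/2) - x^(-5/2) - x^(-3/2) - x^(-1/2)
bracket: A^-7 + A^-3 + A - A^9, w = -3
2 components, writhe -3, over 5 crossings
lk(C1,C2) = 0
det 0, colorings 27 of 3^5 — tricolorable
observation: the closure is a split union: T(2,3) and 1 far-away unknot


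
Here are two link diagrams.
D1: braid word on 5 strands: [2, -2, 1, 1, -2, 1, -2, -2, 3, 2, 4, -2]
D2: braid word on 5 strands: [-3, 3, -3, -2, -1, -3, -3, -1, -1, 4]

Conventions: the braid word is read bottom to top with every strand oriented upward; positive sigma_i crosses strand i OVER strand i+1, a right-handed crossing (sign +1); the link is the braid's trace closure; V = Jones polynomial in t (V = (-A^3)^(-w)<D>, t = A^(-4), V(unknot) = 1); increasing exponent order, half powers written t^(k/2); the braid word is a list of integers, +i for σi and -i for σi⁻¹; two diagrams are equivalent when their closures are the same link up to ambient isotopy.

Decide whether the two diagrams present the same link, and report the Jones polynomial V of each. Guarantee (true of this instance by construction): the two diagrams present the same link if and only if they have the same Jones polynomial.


equivalent: no
V(D1) = -t^-3 + 2t^-2 - 2t^-1 + 3 - 2t + 2t^2 - t^3  (w +2, c 12, <D> = -A^-6 + 2A^-2 - 2A^2 + 3A^6 - 2A^10 + 2A^14 - A^18)
D2 (bracket A^-10 + 2A^-2 - 2A^2 + A^6 - 2A^10 + A^14; 10 crossings at w = -6): V = t^-8 - 2t^-7 + t^-6 - 2t^-5 + 2t^-4 + t^-2
why: 2 values of V(t) split the 2 diagrams


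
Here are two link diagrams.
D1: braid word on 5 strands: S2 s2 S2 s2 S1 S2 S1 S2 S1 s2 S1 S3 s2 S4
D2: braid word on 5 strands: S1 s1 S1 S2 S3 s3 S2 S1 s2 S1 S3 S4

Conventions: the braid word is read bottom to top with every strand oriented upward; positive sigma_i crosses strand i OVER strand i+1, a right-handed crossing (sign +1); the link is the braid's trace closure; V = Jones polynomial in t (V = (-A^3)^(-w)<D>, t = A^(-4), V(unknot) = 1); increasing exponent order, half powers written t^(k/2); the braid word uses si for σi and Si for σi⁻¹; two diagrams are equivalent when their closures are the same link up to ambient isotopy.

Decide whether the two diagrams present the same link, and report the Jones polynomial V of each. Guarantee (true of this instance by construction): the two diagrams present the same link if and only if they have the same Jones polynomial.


equivalent: yes
D1 (bracket A^-14 - A^-10 + 2A^-6 - A^-2 + A^2 - A^6; 14 crossings at w = -6): V = -t^-6 + t^-5 - t^-4 + 2t^-3 - t^-2 + t^-1
V(D2) = -t^-6 + t^-5 - t^-4 + 2t^-3 - t^-2 + t^-1  (w -6, c 12, <D> = A^-14 - A^-10 + 2A^-6 - A^-2 + A^2 - A^6)
key observation: one V(t) for all 2 diagrams — one class (guaranteed)


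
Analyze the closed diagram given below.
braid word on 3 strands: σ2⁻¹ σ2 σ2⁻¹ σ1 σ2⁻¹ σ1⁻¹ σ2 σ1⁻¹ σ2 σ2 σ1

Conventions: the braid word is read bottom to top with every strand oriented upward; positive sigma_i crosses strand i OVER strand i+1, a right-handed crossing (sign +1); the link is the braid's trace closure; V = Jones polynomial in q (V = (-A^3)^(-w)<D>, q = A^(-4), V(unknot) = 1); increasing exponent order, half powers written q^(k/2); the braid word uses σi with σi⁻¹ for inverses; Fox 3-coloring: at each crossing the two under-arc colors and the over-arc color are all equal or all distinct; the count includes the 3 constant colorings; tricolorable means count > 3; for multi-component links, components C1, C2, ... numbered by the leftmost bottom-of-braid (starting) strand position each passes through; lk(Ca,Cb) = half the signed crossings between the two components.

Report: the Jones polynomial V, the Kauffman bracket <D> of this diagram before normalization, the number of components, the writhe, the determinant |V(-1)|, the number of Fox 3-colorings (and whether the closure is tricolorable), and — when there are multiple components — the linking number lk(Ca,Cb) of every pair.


V(q) = q^(-5/2) - 2q^(-3/2) + 2q^(-1/2) - 4q^(1/2) + 3q^(3/2) - 3q^(5/2) + 2q^(7/2) - q^(9/2)
bracket: A^-15 - 2A^-11 + 3A^-7 - 3A^-3 + 4A - 2A^5 + 2A^9 - A^13, w = +1
2 components, writhe +1, over 11 crossings
lk(C1,C2) = +1
det 18, colorings 9 of 3^11 — tricolorable
observation: the span of V is 7, within the link bound 11 + 2 - 1


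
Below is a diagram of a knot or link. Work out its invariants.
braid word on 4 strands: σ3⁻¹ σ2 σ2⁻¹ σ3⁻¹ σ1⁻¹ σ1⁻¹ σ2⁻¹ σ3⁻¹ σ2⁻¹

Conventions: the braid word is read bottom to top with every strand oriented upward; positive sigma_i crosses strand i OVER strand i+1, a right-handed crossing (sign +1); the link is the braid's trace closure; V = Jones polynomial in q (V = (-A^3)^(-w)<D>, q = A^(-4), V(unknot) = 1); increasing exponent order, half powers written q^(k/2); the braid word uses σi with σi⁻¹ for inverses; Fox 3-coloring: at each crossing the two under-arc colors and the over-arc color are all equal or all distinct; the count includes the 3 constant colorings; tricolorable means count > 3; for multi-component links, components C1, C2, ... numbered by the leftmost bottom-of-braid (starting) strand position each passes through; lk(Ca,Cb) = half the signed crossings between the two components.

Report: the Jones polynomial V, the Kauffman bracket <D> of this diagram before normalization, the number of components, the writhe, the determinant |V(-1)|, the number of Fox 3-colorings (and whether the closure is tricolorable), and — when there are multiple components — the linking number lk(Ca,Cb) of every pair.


V = q^-8 - q^-7 + 2q^-6 - q^-5 + 2q^-4 + q^-2
<D> = -A^-13 - 2A^-5 + A^-1 - 2A^3 + A^7 - A^11 (w = -7)
3 components over 9 crossings, w = -7
lk(C1,C2): -1
lk(C1,C3) = 0
linking number lk(C2,C3) = -2
3 Fox colorings among 3^9, |V(-1)| = 8: not tricolorable
why: the 3 component pairs carry total linking -3


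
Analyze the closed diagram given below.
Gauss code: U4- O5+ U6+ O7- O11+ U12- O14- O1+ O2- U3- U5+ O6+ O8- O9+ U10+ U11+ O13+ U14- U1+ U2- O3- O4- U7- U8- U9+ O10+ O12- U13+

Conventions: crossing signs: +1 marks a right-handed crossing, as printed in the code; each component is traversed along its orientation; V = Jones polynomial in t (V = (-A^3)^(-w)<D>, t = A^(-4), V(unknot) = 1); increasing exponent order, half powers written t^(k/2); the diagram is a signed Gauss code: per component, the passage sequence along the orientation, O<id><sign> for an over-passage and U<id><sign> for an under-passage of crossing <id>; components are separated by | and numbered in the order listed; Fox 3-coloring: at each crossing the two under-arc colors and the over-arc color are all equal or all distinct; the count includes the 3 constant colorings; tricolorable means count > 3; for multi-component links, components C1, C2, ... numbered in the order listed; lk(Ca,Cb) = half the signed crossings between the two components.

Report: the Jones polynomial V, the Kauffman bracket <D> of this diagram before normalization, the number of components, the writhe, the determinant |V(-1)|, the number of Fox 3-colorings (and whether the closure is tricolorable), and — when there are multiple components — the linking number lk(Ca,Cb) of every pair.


V = t^-4 - 2t^-3 + 3t^-2 - 4t^-1 + 5 - 4t + 3t^2 - 2t^3 + t^4
<D> = A^-16 - 2A^-12 + 3A^-8 - 4A^-4 + 5 - 4A^4 + 3A^8 - 2A^12 + A^16 (w = 0)
1 component over 14 crossings, w = 0
3 Fox colorings among 3^14, |V(-1)| = 25: not tricolorable
why: V is palindromic (span 8, det 25): t -> 1/t fixes it; necessary, not sufficient, for amphichirality


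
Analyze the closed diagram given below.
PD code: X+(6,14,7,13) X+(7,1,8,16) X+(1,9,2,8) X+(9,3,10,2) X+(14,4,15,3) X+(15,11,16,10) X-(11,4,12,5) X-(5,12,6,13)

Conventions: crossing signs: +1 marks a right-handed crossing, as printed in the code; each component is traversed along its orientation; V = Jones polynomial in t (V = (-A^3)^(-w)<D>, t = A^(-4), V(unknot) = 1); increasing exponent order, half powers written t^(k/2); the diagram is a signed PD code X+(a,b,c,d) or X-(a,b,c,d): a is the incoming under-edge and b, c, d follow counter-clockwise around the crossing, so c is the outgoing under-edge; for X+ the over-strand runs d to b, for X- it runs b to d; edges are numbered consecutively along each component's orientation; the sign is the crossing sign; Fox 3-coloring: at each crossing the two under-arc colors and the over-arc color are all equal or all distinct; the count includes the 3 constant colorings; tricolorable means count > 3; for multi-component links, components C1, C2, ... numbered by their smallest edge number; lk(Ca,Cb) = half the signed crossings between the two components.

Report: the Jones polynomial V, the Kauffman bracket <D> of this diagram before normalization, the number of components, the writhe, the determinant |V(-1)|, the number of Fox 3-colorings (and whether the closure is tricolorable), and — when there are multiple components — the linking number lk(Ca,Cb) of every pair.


Jones polynomial: V(t) = t + t^3 - t^4
<D> = -A^-4 + 1 + A^8; writhe +4
components 1, writhe +4 (8 crossings)
3-colorings: 9 of 3^8, det 3 — tricolorable
note: w = +4 shifts under R1 moves; the (-A^3)^(-4) factor cancels that in V


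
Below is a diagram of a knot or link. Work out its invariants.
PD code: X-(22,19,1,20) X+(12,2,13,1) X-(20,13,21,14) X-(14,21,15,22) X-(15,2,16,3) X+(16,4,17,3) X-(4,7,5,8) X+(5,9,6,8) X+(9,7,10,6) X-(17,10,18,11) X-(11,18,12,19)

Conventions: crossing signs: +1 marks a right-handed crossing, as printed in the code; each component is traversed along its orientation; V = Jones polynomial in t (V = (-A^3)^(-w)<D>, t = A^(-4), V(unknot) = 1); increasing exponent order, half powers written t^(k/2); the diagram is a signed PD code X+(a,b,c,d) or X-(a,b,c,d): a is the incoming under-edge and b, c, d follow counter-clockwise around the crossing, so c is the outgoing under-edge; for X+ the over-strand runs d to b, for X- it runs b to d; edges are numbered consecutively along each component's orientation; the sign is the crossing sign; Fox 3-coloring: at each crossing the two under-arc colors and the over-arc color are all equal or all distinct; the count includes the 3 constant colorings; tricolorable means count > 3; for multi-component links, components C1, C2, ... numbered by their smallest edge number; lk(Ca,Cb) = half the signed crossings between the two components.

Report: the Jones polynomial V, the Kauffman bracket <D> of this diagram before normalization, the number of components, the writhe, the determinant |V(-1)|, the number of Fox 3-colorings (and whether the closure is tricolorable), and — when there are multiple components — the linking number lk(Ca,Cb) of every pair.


V = -t^-6 + t^-5 - t^-4 + 2t^-3 - t^-2 + t^-1
<D> = -A^-5 + A^-1 - 2A^3 + A^7 - A^11 + A^15 (w = -3)
1 component over 11 crossings, w = -3
3 Fox colorings among 3^11, |V(-1)| = 7: not tricolorable
why: |V(-1)| = 7: so not tricolorable, since 3 does not divide 7


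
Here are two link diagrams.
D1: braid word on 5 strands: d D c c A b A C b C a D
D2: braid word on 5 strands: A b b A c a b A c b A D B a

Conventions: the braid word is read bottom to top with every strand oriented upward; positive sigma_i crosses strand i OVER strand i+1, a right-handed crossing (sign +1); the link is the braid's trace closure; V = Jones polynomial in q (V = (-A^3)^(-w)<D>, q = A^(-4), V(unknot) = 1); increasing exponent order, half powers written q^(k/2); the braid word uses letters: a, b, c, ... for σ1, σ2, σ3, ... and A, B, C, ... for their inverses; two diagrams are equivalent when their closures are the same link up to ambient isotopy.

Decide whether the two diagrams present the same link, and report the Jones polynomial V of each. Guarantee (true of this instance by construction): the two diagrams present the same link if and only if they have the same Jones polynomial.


equivalent: no
V(D1) = 1  (w 0, c 12, <D> = 1)
V(D2) = q^-1 - 1 + 2q - 2q^2 + 2q^3 - 2q^4 + q^5  [14 crossings, <D> = A^-14 - 2A^-10 + 2A^-6 - 2A^-2 + 2A^2 - A^6 + A^10, w = +2]
key observation: comparing 2 Jones polynomials yields 2 groups


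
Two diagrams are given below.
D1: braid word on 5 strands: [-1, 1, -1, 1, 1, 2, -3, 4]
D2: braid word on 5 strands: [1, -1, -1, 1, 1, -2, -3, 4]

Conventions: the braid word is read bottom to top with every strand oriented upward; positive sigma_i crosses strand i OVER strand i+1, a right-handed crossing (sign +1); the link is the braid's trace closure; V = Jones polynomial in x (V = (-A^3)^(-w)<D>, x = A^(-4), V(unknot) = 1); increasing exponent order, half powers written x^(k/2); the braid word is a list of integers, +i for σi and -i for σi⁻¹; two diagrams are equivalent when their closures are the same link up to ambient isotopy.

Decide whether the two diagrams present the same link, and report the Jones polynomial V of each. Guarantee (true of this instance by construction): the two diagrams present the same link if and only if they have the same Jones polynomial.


same link: yes
V(D1) = 1  [8 crossings, <D> = A^6, w = +2]
V(D2) = 1  [8 crossings, <D> = 1, w = 0]
insight: Markov moves rewrite D1 (8 crossings) into D2 (8)


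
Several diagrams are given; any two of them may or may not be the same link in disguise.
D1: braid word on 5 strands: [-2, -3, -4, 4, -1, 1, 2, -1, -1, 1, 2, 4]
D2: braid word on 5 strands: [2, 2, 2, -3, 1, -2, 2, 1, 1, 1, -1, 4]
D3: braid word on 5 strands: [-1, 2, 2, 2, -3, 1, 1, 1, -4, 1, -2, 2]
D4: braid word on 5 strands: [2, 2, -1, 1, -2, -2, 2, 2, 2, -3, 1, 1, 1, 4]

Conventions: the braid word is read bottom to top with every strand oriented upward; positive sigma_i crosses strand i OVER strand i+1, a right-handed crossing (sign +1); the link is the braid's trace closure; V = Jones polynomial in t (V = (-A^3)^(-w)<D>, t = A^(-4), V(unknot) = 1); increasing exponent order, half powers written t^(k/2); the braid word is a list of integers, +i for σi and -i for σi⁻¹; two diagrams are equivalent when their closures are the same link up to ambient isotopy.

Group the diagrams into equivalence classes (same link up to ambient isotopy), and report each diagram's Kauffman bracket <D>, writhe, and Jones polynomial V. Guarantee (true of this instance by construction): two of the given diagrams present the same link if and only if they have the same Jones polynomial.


grouping into links: {D1} | {D2, D3, D4}
V(D1) = 1  (w 0, c 12, <D> = 1)
D2 (bracket A^-14 - 2A^-10 + A^-6 - 2A^-2 + 2A^2 + A^10; 12 crossings at w = +6): V = t^2 + 2t^4 - 2t^5 + t^6 - 2t^7 + t^8
V(D3) = t^2 + 2t^4 - 2t^5 + t^6 - 2t^7 + t^8  [12 crossings, <D> = A^-20 - 2A^-16 + A^-12 - 2A^-8 + 2A^-4 + A^4, w = +4]
V(D4) = t^2 + 2t^4 - 2t^5 + t^6 - 2t^7 + t^8  (w +6, c 14, <D> = A^-14 - 2A^-10 + A^-6 - 2A^-2 + 2A^2 + A^10)
why: 2 classes among 4 diagrams; unequal V(t) rules out equality


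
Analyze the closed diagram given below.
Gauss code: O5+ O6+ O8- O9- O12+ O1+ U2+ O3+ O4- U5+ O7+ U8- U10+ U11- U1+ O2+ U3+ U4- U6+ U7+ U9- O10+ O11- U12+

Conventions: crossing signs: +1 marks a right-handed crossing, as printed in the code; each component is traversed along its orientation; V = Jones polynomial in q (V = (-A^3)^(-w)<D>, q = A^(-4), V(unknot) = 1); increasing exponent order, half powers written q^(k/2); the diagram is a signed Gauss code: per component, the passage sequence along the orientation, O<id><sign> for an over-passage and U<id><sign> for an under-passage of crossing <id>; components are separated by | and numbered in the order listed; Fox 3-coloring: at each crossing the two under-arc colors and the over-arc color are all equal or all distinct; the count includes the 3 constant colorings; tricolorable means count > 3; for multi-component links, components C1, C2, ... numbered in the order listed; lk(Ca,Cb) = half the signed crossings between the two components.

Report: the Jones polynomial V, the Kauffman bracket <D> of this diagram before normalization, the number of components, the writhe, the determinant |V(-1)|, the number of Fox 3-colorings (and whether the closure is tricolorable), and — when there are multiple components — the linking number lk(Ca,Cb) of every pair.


V(q) = q + q^3 - q^4
bracket: -A^-4 + 1 + A^8, w = +4
1 component, writhe +4, over 12 crossings
det 3, colorings 9 of 3^12 — tricolorable
observation: w = +4 (over 12 crossings) is diagram-only; (-A^3)^(-4) removes it from V
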